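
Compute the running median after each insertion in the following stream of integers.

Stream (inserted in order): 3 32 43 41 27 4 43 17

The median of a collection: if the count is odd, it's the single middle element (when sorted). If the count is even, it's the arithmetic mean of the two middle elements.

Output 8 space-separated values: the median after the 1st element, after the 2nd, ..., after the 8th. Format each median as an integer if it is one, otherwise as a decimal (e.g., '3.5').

Answer: 3 17.5 32 36.5 32 29.5 32 29.5

Derivation:
Step 1: insert 3 -> lo=[3] (size 1, max 3) hi=[] (size 0) -> median=3
Step 2: insert 32 -> lo=[3] (size 1, max 3) hi=[32] (size 1, min 32) -> median=17.5
Step 3: insert 43 -> lo=[3, 32] (size 2, max 32) hi=[43] (size 1, min 43) -> median=32
Step 4: insert 41 -> lo=[3, 32] (size 2, max 32) hi=[41, 43] (size 2, min 41) -> median=36.5
Step 5: insert 27 -> lo=[3, 27, 32] (size 3, max 32) hi=[41, 43] (size 2, min 41) -> median=32
Step 6: insert 4 -> lo=[3, 4, 27] (size 3, max 27) hi=[32, 41, 43] (size 3, min 32) -> median=29.5
Step 7: insert 43 -> lo=[3, 4, 27, 32] (size 4, max 32) hi=[41, 43, 43] (size 3, min 41) -> median=32
Step 8: insert 17 -> lo=[3, 4, 17, 27] (size 4, max 27) hi=[32, 41, 43, 43] (size 4, min 32) -> median=29.5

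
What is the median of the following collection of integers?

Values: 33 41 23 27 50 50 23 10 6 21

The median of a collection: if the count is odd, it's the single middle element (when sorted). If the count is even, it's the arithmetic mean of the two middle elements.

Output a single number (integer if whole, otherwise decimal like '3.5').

Step 1: insert 33 -> lo=[33] (size 1, max 33) hi=[] (size 0) -> median=33
Step 2: insert 41 -> lo=[33] (size 1, max 33) hi=[41] (size 1, min 41) -> median=37
Step 3: insert 23 -> lo=[23, 33] (size 2, max 33) hi=[41] (size 1, min 41) -> median=33
Step 4: insert 27 -> lo=[23, 27] (size 2, max 27) hi=[33, 41] (size 2, min 33) -> median=30
Step 5: insert 50 -> lo=[23, 27, 33] (size 3, max 33) hi=[41, 50] (size 2, min 41) -> median=33
Step 6: insert 50 -> lo=[23, 27, 33] (size 3, max 33) hi=[41, 50, 50] (size 3, min 41) -> median=37
Step 7: insert 23 -> lo=[23, 23, 27, 33] (size 4, max 33) hi=[41, 50, 50] (size 3, min 41) -> median=33
Step 8: insert 10 -> lo=[10, 23, 23, 27] (size 4, max 27) hi=[33, 41, 50, 50] (size 4, min 33) -> median=30
Step 9: insert 6 -> lo=[6, 10, 23, 23, 27] (size 5, max 27) hi=[33, 41, 50, 50] (size 4, min 33) -> median=27
Step 10: insert 21 -> lo=[6, 10, 21, 23, 23] (size 5, max 23) hi=[27, 33, 41, 50, 50] (size 5, min 27) -> median=25

Answer: 25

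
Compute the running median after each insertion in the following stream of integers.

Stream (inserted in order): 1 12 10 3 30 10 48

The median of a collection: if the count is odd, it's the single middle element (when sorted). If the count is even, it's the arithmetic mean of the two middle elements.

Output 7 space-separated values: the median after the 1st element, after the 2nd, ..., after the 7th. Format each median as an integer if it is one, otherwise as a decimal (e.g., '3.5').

Answer: 1 6.5 10 6.5 10 10 10

Derivation:
Step 1: insert 1 -> lo=[1] (size 1, max 1) hi=[] (size 0) -> median=1
Step 2: insert 12 -> lo=[1] (size 1, max 1) hi=[12] (size 1, min 12) -> median=6.5
Step 3: insert 10 -> lo=[1, 10] (size 2, max 10) hi=[12] (size 1, min 12) -> median=10
Step 4: insert 3 -> lo=[1, 3] (size 2, max 3) hi=[10, 12] (size 2, min 10) -> median=6.5
Step 5: insert 30 -> lo=[1, 3, 10] (size 3, max 10) hi=[12, 30] (size 2, min 12) -> median=10
Step 6: insert 10 -> lo=[1, 3, 10] (size 3, max 10) hi=[10, 12, 30] (size 3, min 10) -> median=10
Step 7: insert 48 -> lo=[1, 3, 10, 10] (size 4, max 10) hi=[12, 30, 48] (size 3, min 12) -> median=10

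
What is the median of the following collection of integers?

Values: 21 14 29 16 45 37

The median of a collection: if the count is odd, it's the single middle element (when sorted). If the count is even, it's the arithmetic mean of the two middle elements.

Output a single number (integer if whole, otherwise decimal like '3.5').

Step 1: insert 21 -> lo=[21] (size 1, max 21) hi=[] (size 0) -> median=21
Step 2: insert 14 -> lo=[14] (size 1, max 14) hi=[21] (size 1, min 21) -> median=17.5
Step 3: insert 29 -> lo=[14, 21] (size 2, max 21) hi=[29] (size 1, min 29) -> median=21
Step 4: insert 16 -> lo=[14, 16] (size 2, max 16) hi=[21, 29] (size 2, min 21) -> median=18.5
Step 5: insert 45 -> lo=[14, 16, 21] (size 3, max 21) hi=[29, 45] (size 2, min 29) -> median=21
Step 6: insert 37 -> lo=[14, 16, 21] (size 3, max 21) hi=[29, 37, 45] (size 3, min 29) -> median=25

Answer: 25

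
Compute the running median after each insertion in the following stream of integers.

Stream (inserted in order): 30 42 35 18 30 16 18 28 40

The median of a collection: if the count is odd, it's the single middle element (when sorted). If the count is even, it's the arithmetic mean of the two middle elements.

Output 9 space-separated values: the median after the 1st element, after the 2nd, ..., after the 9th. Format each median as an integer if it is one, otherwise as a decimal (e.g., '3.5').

Answer: 30 36 35 32.5 30 30 30 29 30

Derivation:
Step 1: insert 30 -> lo=[30] (size 1, max 30) hi=[] (size 0) -> median=30
Step 2: insert 42 -> lo=[30] (size 1, max 30) hi=[42] (size 1, min 42) -> median=36
Step 3: insert 35 -> lo=[30, 35] (size 2, max 35) hi=[42] (size 1, min 42) -> median=35
Step 4: insert 18 -> lo=[18, 30] (size 2, max 30) hi=[35, 42] (size 2, min 35) -> median=32.5
Step 5: insert 30 -> lo=[18, 30, 30] (size 3, max 30) hi=[35, 42] (size 2, min 35) -> median=30
Step 6: insert 16 -> lo=[16, 18, 30] (size 3, max 30) hi=[30, 35, 42] (size 3, min 30) -> median=30
Step 7: insert 18 -> lo=[16, 18, 18, 30] (size 4, max 30) hi=[30, 35, 42] (size 3, min 30) -> median=30
Step 8: insert 28 -> lo=[16, 18, 18, 28] (size 4, max 28) hi=[30, 30, 35, 42] (size 4, min 30) -> median=29
Step 9: insert 40 -> lo=[16, 18, 18, 28, 30] (size 5, max 30) hi=[30, 35, 40, 42] (size 4, min 30) -> median=30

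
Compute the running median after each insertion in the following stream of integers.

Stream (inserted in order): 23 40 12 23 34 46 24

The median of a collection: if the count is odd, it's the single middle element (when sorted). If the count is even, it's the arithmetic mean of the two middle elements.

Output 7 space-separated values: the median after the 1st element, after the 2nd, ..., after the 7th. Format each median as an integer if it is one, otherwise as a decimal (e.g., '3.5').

Answer: 23 31.5 23 23 23 28.5 24

Derivation:
Step 1: insert 23 -> lo=[23] (size 1, max 23) hi=[] (size 0) -> median=23
Step 2: insert 40 -> lo=[23] (size 1, max 23) hi=[40] (size 1, min 40) -> median=31.5
Step 3: insert 12 -> lo=[12, 23] (size 2, max 23) hi=[40] (size 1, min 40) -> median=23
Step 4: insert 23 -> lo=[12, 23] (size 2, max 23) hi=[23, 40] (size 2, min 23) -> median=23
Step 5: insert 34 -> lo=[12, 23, 23] (size 3, max 23) hi=[34, 40] (size 2, min 34) -> median=23
Step 6: insert 46 -> lo=[12, 23, 23] (size 3, max 23) hi=[34, 40, 46] (size 3, min 34) -> median=28.5
Step 7: insert 24 -> lo=[12, 23, 23, 24] (size 4, max 24) hi=[34, 40, 46] (size 3, min 34) -> median=24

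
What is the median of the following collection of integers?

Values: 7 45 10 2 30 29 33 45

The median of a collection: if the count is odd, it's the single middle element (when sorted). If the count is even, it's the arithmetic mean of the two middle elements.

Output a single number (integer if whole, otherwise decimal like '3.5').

Step 1: insert 7 -> lo=[7] (size 1, max 7) hi=[] (size 0) -> median=7
Step 2: insert 45 -> lo=[7] (size 1, max 7) hi=[45] (size 1, min 45) -> median=26
Step 3: insert 10 -> lo=[7, 10] (size 2, max 10) hi=[45] (size 1, min 45) -> median=10
Step 4: insert 2 -> lo=[2, 7] (size 2, max 7) hi=[10, 45] (size 2, min 10) -> median=8.5
Step 5: insert 30 -> lo=[2, 7, 10] (size 3, max 10) hi=[30, 45] (size 2, min 30) -> median=10
Step 6: insert 29 -> lo=[2, 7, 10] (size 3, max 10) hi=[29, 30, 45] (size 3, min 29) -> median=19.5
Step 7: insert 33 -> lo=[2, 7, 10, 29] (size 4, max 29) hi=[30, 33, 45] (size 3, min 30) -> median=29
Step 8: insert 45 -> lo=[2, 7, 10, 29] (size 4, max 29) hi=[30, 33, 45, 45] (size 4, min 30) -> median=29.5

Answer: 29.5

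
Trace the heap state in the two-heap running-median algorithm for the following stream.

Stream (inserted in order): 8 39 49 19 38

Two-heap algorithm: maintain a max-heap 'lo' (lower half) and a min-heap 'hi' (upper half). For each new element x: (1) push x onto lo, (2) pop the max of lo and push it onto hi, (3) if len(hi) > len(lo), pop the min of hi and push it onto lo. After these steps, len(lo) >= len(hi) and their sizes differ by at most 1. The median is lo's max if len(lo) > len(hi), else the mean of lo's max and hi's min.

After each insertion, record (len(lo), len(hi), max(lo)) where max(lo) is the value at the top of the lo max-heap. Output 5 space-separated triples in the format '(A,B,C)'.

Answer: (1,0,8) (1,1,8) (2,1,39) (2,2,19) (3,2,38)

Derivation:
Step 1: insert 8 -> lo=[8] hi=[] -> (len(lo)=1, len(hi)=0, max(lo)=8)
Step 2: insert 39 -> lo=[8] hi=[39] -> (len(lo)=1, len(hi)=1, max(lo)=8)
Step 3: insert 49 -> lo=[8, 39] hi=[49] -> (len(lo)=2, len(hi)=1, max(lo)=39)
Step 4: insert 19 -> lo=[8, 19] hi=[39, 49] -> (len(lo)=2, len(hi)=2, max(lo)=19)
Step 5: insert 38 -> lo=[8, 19, 38] hi=[39, 49] -> (len(lo)=3, len(hi)=2, max(lo)=38)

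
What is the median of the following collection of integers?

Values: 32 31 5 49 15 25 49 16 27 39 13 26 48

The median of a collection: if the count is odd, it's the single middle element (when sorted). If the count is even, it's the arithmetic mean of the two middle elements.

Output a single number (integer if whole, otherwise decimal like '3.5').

Step 1: insert 32 -> lo=[32] (size 1, max 32) hi=[] (size 0) -> median=32
Step 2: insert 31 -> lo=[31] (size 1, max 31) hi=[32] (size 1, min 32) -> median=31.5
Step 3: insert 5 -> lo=[5, 31] (size 2, max 31) hi=[32] (size 1, min 32) -> median=31
Step 4: insert 49 -> lo=[5, 31] (size 2, max 31) hi=[32, 49] (size 2, min 32) -> median=31.5
Step 5: insert 15 -> lo=[5, 15, 31] (size 3, max 31) hi=[32, 49] (size 2, min 32) -> median=31
Step 6: insert 25 -> lo=[5, 15, 25] (size 3, max 25) hi=[31, 32, 49] (size 3, min 31) -> median=28
Step 7: insert 49 -> lo=[5, 15, 25, 31] (size 4, max 31) hi=[32, 49, 49] (size 3, min 32) -> median=31
Step 8: insert 16 -> lo=[5, 15, 16, 25] (size 4, max 25) hi=[31, 32, 49, 49] (size 4, min 31) -> median=28
Step 9: insert 27 -> lo=[5, 15, 16, 25, 27] (size 5, max 27) hi=[31, 32, 49, 49] (size 4, min 31) -> median=27
Step 10: insert 39 -> lo=[5, 15, 16, 25, 27] (size 5, max 27) hi=[31, 32, 39, 49, 49] (size 5, min 31) -> median=29
Step 11: insert 13 -> lo=[5, 13, 15, 16, 25, 27] (size 6, max 27) hi=[31, 32, 39, 49, 49] (size 5, min 31) -> median=27
Step 12: insert 26 -> lo=[5, 13, 15, 16, 25, 26] (size 6, max 26) hi=[27, 31, 32, 39, 49, 49] (size 6, min 27) -> median=26.5
Step 13: insert 48 -> lo=[5, 13, 15, 16, 25, 26, 27] (size 7, max 27) hi=[31, 32, 39, 48, 49, 49] (size 6, min 31) -> median=27

Answer: 27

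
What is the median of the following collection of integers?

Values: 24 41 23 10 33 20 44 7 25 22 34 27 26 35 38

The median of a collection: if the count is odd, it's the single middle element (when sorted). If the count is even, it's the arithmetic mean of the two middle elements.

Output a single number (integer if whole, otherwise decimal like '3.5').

Answer: 26

Derivation:
Step 1: insert 24 -> lo=[24] (size 1, max 24) hi=[] (size 0) -> median=24
Step 2: insert 41 -> lo=[24] (size 1, max 24) hi=[41] (size 1, min 41) -> median=32.5
Step 3: insert 23 -> lo=[23, 24] (size 2, max 24) hi=[41] (size 1, min 41) -> median=24
Step 4: insert 10 -> lo=[10, 23] (size 2, max 23) hi=[24, 41] (size 2, min 24) -> median=23.5
Step 5: insert 33 -> lo=[10, 23, 24] (size 3, max 24) hi=[33, 41] (size 2, min 33) -> median=24
Step 6: insert 20 -> lo=[10, 20, 23] (size 3, max 23) hi=[24, 33, 41] (size 3, min 24) -> median=23.5
Step 7: insert 44 -> lo=[10, 20, 23, 24] (size 4, max 24) hi=[33, 41, 44] (size 3, min 33) -> median=24
Step 8: insert 7 -> lo=[7, 10, 20, 23] (size 4, max 23) hi=[24, 33, 41, 44] (size 4, min 24) -> median=23.5
Step 9: insert 25 -> lo=[7, 10, 20, 23, 24] (size 5, max 24) hi=[25, 33, 41, 44] (size 4, min 25) -> median=24
Step 10: insert 22 -> lo=[7, 10, 20, 22, 23] (size 5, max 23) hi=[24, 25, 33, 41, 44] (size 5, min 24) -> median=23.5
Step 11: insert 34 -> lo=[7, 10, 20, 22, 23, 24] (size 6, max 24) hi=[25, 33, 34, 41, 44] (size 5, min 25) -> median=24
Step 12: insert 27 -> lo=[7, 10, 20, 22, 23, 24] (size 6, max 24) hi=[25, 27, 33, 34, 41, 44] (size 6, min 25) -> median=24.5
Step 13: insert 26 -> lo=[7, 10, 20, 22, 23, 24, 25] (size 7, max 25) hi=[26, 27, 33, 34, 41, 44] (size 6, min 26) -> median=25
Step 14: insert 35 -> lo=[7, 10, 20, 22, 23, 24, 25] (size 7, max 25) hi=[26, 27, 33, 34, 35, 41, 44] (size 7, min 26) -> median=25.5
Step 15: insert 38 -> lo=[7, 10, 20, 22, 23, 24, 25, 26] (size 8, max 26) hi=[27, 33, 34, 35, 38, 41, 44] (size 7, min 27) -> median=26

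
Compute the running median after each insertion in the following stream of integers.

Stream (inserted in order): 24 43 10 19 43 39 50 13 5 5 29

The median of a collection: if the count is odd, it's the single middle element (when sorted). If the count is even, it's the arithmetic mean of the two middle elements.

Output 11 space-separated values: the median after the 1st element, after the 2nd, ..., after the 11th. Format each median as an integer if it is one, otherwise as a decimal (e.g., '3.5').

Answer: 24 33.5 24 21.5 24 31.5 39 31.5 24 21.5 24

Derivation:
Step 1: insert 24 -> lo=[24] (size 1, max 24) hi=[] (size 0) -> median=24
Step 2: insert 43 -> lo=[24] (size 1, max 24) hi=[43] (size 1, min 43) -> median=33.5
Step 3: insert 10 -> lo=[10, 24] (size 2, max 24) hi=[43] (size 1, min 43) -> median=24
Step 4: insert 19 -> lo=[10, 19] (size 2, max 19) hi=[24, 43] (size 2, min 24) -> median=21.5
Step 5: insert 43 -> lo=[10, 19, 24] (size 3, max 24) hi=[43, 43] (size 2, min 43) -> median=24
Step 6: insert 39 -> lo=[10, 19, 24] (size 3, max 24) hi=[39, 43, 43] (size 3, min 39) -> median=31.5
Step 7: insert 50 -> lo=[10, 19, 24, 39] (size 4, max 39) hi=[43, 43, 50] (size 3, min 43) -> median=39
Step 8: insert 13 -> lo=[10, 13, 19, 24] (size 4, max 24) hi=[39, 43, 43, 50] (size 4, min 39) -> median=31.5
Step 9: insert 5 -> lo=[5, 10, 13, 19, 24] (size 5, max 24) hi=[39, 43, 43, 50] (size 4, min 39) -> median=24
Step 10: insert 5 -> lo=[5, 5, 10, 13, 19] (size 5, max 19) hi=[24, 39, 43, 43, 50] (size 5, min 24) -> median=21.5
Step 11: insert 29 -> lo=[5, 5, 10, 13, 19, 24] (size 6, max 24) hi=[29, 39, 43, 43, 50] (size 5, min 29) -> median=24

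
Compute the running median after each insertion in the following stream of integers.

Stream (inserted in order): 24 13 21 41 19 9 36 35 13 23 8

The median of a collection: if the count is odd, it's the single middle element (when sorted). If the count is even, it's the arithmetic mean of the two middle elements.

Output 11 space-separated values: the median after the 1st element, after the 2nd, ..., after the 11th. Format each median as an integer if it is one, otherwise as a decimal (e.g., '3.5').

Answer: 24 18.5 21 22.5 21 20 21 22.5 21 22 21

Derivation:
Step 1: insert 24 -> lo=[24] (size 1, max 24) hi=[] (size 0) -> median=24
Step 2: insert 13 -> lo=[13] (size 1, max 13) hi=[24] (size 1, min 24) -> median=18.5
Step 3: insert 21 -> lo=[13, 21] (size 2, max 21) hi=[24] (size 1, min 24) -> median=21
Step 4: insert 41 -> lo=[13, 21] (size 2, max 21) hi=[24, 41] (size 2, min 24) -> median=22.5
Step 5: insert 19 -> lo=[13, 19, 21] (size 3, max 21) hi=[24, 41] (size 2, min 24) -> median=21
Step 6: insert 9 -> lo=[9, 13, 19] (size 3, max 19) hi=[21, 24, 41] (size 3, min 21) -> median=20
Step 7: insert 36 -> lo=[9, 13, 19, 21] (size 4, max 21) hi=[24, 36, 41] (size 3, min 24) -> median=21
Step 8: insert 35 -> lo=[9, 13, 19, 21] (size 4, max 21) hi=[24, 35, 36, 41] (size 4, min 24) -> median=22.5
Step 9: insert 13 -> lo=[9, 13, 13, 19, 21] (size 5, max 21) hi=[24, 35, 36, 41] (size 4, min 24) -> median=21
Step 10: insert 23 -> lo=[9, 13, 13, 19, 21] (size 5, max 21) hi=[23, 24, 35, 36, 41] (size 5, min 23) -> median=22
Step 11: insert 8 -> lo=[8, 9, 13, 13, 19, 21] (size 6, max 21) hi=[23, 24, 35, 36, 41] (size 5, min 23) -> median=21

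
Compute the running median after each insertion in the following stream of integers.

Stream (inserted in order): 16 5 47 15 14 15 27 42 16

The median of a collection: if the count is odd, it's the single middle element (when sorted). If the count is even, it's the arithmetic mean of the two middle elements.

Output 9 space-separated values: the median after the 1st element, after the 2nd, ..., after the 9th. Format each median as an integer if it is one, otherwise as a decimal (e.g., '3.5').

Step 1: insert 16 -> lo=[16] (size 1, max 16) hi=[] (size 0) -> median=16
Step 2: insert 5 -> lo=[5] (size 1, max 5) hi=[16] (size 1, min 16) -> median=10.5
Step 3: insert 47 -> lo=[5, 16] (size 2, max 16) hi=[47] (size 1, min 47) -> median=16
Step 4: insert 15 -> lo=[5, 15] (size 2, max 15) hi=[16, 47] (size 2, min 16) -> median=15.5
Step 5: insert 14 -> lo=[5, 14, 15] (size 3, max 15) hi=[16, 47] (size 2, min 16) -> median=15
Step 6: insert 15 -> lo=[5, 14, 15] (size 3, max 15) hi=[15, 16, 47] (size 3, min 15) -> median=15
Step 7: insert 27 -> lo=[5, 14, 15, 15] (size 4, max 15) hi=[16, 27, 47] (size 3, min 16) -> median=15
Step 8: insert 42 -> lo=[5, 14, 15, 15] (size 4, max 15) hi=[16, 27, 42, 47] (size 4, min 16) -> median=15.5
Step 9: insert 16 -> lo=[5, 14, 15, 15, 16] (size 5, max 16) hi=[16, 27, 42, 47] (size 4, min 16) -> median=16

Answer: 16 10.5 16 15.5 15 15 15 15.5 16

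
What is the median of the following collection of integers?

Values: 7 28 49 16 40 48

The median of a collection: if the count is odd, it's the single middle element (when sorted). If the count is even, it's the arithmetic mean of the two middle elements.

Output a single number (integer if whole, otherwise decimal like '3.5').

Step 1: insert 7 -> lo=[7] (size 1, max 7) hi=[] (size 0) -> median=7
Step 2: insert 28 -> lo=[7] (size 1, max 7) hi=[28] (size 1, min 28) -> median=17.5
Step 3: insert 49 -> lo=[7, 28] (size 2, max 28) hi=[49] (size 1, min 49) -> median=28
Step 4: insert 16 -> lo=[7, 16] (size 2, max 16) hi=[28, 49] (size 2, min 28) -> median=22
Step 5: insert 40 -> lo=[7, 16, 28] (size 3, max 28) hi=[40, 49] (size 2, min 40) -> median=28
Step 6: insert 48 -> lo=[7, 16, 28] (size 3, max 28) hi=[40, 48, 49] (size 3, min 40) -> median=34

Answer: 34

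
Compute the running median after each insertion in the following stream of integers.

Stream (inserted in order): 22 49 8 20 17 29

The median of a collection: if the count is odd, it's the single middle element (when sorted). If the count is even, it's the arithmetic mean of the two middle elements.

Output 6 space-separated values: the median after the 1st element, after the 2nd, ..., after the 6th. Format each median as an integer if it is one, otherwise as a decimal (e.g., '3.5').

Answer: 22 35.5 22 21 20 21

Derivation:
Step 1: insert 22 -> lo=[22] (size 1, max 22) hi=[] (size 0) -> median=22
Step 2: insert 49 -> lo=[22] (size 1, max 22) hi=[49] (size 1, min 49) -> median=35.5
Step 3: insert 8 -> lo=[8, 22] (size 2, max 22) hi=[49] (size 1, min 49) -> median=22
Step 4: insert 20 -> lo=[8, 20] (size 2, max 20) hi=[22, 49] (size 2, min 22) -> median=21
Step 5: insert 17 -> lo=[8, 17, 20] (size 3, max 20) hi=[22, 49] (size 2, min 22) -> median=20
Step 6: insert 29 -> lo=[8, 17, 20] (size 3, max 20) hi=[22, 29, 49] (size 3, min 22) -> median=21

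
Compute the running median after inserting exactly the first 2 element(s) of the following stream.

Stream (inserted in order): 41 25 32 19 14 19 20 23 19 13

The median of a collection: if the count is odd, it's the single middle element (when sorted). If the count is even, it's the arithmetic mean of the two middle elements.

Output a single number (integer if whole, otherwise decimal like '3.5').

Answer: 33

Derivation:
Step 1: insert 41 -> lo=[41] (size 1, max 41) hi=[] (size 0) -> median=41
Step 2: insert 25 -> lo=[25] (size 1, max 25) hi=[41] (size 1, min 41) -> median=33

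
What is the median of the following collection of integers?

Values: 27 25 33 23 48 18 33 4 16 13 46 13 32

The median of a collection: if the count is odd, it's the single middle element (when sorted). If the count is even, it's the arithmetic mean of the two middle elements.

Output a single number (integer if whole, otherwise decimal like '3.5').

Step 1: insert 27 -> lo=[27] (size 1, max 27) hi=[] (size 0) -> median=27
Step 2: insert 25 -> lo=[25] (size 1, max 25) hi=[27] (size 1, min 27) -> median=26
Step 3: insert 33 -> lo=[25, 27] (size 2, max 27) hi=[33] (size 1, min 33) -> median=27
Step 4: insert 23 -> lo=[23, 25] (size 2, max 25) hi=[27, 33] (size 2, min 27) -> median=26
Step 5: insert 48 -> lo=[23, 25, 27] (size 3, max 27) hi=[33, 48] (size 2, min 33) -> median=27
Step 6: insert 18 -> lo=[18, 23, 25] (size 3, max 25) hi=[27, 33, 48] (size 3, min 27) -> median=26
Step 7: insert 33 -> lo=[18, 23, 25, 27] (size 4, max 27) hi=[33, 33, 48] (size 3, min 33) -> median=27
Step 8: insert 4 -> lo=[4, 18, 23, 25] (size 4, max 25) hi=[27, 33, 33, 48] (size 4, min 27) -> median=26
Step 9: insert 16 -> lo=[4, 16, 18, 23, 25] (size 5, max 25) hi=[27, 33, 33, 48] (size 4, min 27) -> median=25
Step 10: insert 13 -> lo=[4, 13, 16, 18, 23] (size 5, max 23) hi=[25, 27, 33, 33, 48] (size 5, min 25) -> median=24
Step 11: insert 46 -> lo=[4, 13, 16, 18, 23, 25] (size 6, max 25) hi=[27, 33, 33, 46, 48] (size 5, min 27) -> median=25
Step 12: insert 13 -> lo=[4, 13, 13, 16, 18, 23] (size 6, max 23) hi=[25, 27, 33, 33, 46, 48] (size 6, min 25) -> median=24
Step 13: insert 32 -> lo=[4, 13, 13, 16, 18, 23, 25] (size 7, max 25) hi=[27, 32, 33, 33, 46, 48] (size 6, min 27) -> median=25

Answer: 25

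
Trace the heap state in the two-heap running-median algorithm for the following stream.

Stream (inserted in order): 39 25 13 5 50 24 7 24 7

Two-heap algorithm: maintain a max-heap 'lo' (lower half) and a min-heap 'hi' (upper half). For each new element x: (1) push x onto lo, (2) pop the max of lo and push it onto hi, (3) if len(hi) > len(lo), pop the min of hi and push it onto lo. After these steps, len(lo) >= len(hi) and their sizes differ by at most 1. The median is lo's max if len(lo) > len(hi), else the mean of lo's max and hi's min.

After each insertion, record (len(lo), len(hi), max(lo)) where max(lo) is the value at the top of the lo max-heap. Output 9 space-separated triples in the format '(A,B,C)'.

Answer: (1,0,39) (1,1,25) (2,1,25) (2,2,13) (3,2,25) (3,3,24) (4,3,24) (4,4,24) (5,4,24)

Derivation:
Step 1: insert 39 -> lo=[39] hi=[] -> (len(lo)=1, len(hi)=0, max(lo)=39)
Step 2: insert 25 -> lo=[25] hi=[39] -> (len(lo)=1, len(hi)=1, max(lo)=25)
Step 3: insert 13 -> lo=[13, 25] hi=[39] -> (len(lo)=2, len(hi)=1, max(lo)=25)
Step 4: insert 5 -> lo=[5, 13] hi=[25, 39] -> (len(lo)=2, len(hi)=2, max(lo)=13)
Step 5: insert 50 -> lo=[5, 13, 25] hi=[39, 50] -> (len(lo)=3, len(hi)=2, max(lo)=25)
Step 6: insert 24 -> lo=[5, 13, 24] hi=[25, 39, 50] -> (len(lo)=3, len(hi)=3, max(lo)=24)
Step 7: insert 7 -> lo=[5, 7, 13, 24] hi=[25, 39, 50] -> (len(lo)=4, len(hi)=3, max(lo)=24)
Step 8: insert 24 -> lo=[5, 7, 13, 24] hi=[24, 25, 39, 50] -> (len(lo)=4, len(hi)=4, max(lo)=24)
Step 9: insert 7 -> lo=[5, 7, 7, 13, 24] hi=[24, 25, 39, 50] -> (len(lo)=5, len(hi)=4, max(lo)=24)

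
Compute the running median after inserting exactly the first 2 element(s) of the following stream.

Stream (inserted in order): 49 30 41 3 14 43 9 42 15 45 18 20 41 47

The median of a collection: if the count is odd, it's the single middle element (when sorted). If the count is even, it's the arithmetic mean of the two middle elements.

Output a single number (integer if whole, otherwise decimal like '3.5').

Answer: 39.5

Derivation:
Step 1: insert 49 -> lo=[49] (size 1, max 49) hi=[] (size 0) -> median=49
Step 2: insert 30 -> lo=[30] (size 1, max 30) hi=[49] (size 1, min 49) -> median=39.5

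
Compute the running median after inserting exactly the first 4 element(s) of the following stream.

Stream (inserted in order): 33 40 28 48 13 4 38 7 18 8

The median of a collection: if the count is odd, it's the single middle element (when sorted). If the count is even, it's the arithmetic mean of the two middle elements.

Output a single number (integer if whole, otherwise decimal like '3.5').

Step 1: insert 33 -> lo=[33] (size 1, max 33) hi=[] (size 0) -> median=33
Step 2: insert 40 -> lo=[33] (size 1, max 33) hi=[40] (size 1, min 40) -> median=36.5
Step 3: insert 28 -> lo=[28, 33] (size 2, max 33) hi=[40] (size 1, min 40) -> median=33
Step 4: insert 48 -> lo=[28, 33] (size 2, max 33) hi=[40, 48] (size 2, min 40) -> median=36.5

Answer: 36.5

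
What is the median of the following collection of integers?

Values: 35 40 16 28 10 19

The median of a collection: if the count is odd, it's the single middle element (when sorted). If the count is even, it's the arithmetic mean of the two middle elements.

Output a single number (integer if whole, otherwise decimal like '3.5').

Step 1: insert 35 -> lo=[35] (size 1, max 35) hi=[] (size 0) -> median=35
Step 2: insert 40 -> lo=[35] (size 1, max 35) hi=[40] (size 1, min 40) -> median=37.5
Step 3: insert 16 -> lo=[16, 35] (size 2, max 35) hi=[40] (size 1, min 40) -> median=35
Step 4: insert 28 -> lo=[16, 28] (size 2, max 28) hi=[35, 40] (size 2, min 35) -> median=31.5
Step 5: insert 10 -> lo=[10, 16, 28] (size 3, max 28) hi=[35, 40] (size 2, min 35) -> median=28
Step 6: insert 19 -> lo=[10, 16, 19] (size 3, max 19) hi=[28, 35, 40] (size 3, min 28) -> median=23.5

Answer: 23.5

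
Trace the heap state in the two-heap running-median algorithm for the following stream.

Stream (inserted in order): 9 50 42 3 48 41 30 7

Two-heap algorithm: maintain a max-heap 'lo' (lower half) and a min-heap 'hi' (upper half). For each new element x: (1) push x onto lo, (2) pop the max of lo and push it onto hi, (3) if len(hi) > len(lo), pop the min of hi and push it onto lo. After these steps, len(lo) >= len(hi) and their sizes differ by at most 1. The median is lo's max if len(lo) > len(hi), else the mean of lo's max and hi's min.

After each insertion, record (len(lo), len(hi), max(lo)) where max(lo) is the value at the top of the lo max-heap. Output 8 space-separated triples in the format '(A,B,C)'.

Answer: (1,0,9) (1,1,9) (2,1,42) (2,2,9) (3,2,42) (3,3,41) (4,3,41) (4,4,30)

Derivation:
Step 1: insert 9 -> lo=[9] hi=[] -> (len(lo)=1, len(hi)=0, max(lo)=9)
Step 2: insert 50 -> lo=[9] hi=[50] -> (len(lo)=1, len(hi)=1, max(lo)=9)
Step 3: insert 42 -> lo=[9, 42] hi=[50] -> (len(lo)=2, len(hi)=1, max(lo)=42)
Step 4: insert 3 -> lo=[3, 9] hi=[42, 50] -> (len(lo)=2, len(hi)=2, max(lo)=9)
Step 5: insert 48 -> lo=[3, 9, 42] hi=[48, 50] -> (len(lo)=3, len(hi)=2, max(lo)=42)
Step 6: insert 41 -> lo=[3, 9, 41] hi=[42, 48, 50] -> (len(lo)=3, len(hi)=3, max(lo)=41)
Step 7: insert 30 -> lo=[3, 9, 30, 41] hi=[42, 48, 50] -> (len(lo)=4, len(hi)=3, max(lo)=41)
Step 8: insert 7 -> lo=[3, 7, 9, 30] hi=[41, 42, 48, 50] -> (len(lo)=4, len(hi)=4, max(lo)=30)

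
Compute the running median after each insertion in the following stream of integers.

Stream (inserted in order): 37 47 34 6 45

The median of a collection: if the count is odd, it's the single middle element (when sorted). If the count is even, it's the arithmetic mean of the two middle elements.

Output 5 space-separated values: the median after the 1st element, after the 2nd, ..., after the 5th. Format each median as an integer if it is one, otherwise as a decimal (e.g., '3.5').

Answer: 37 42 37 35.5 37

Derivation:
Step 1: insert 37 -> lo=[37] (size 1, max 37) hi=[] (size 0) -> median=37
Step 2: insert 47 -> lo=[37] (size 1, max 37) hi=[47] (size 1, min 47) -> median=42
Step 3: insert 34 -> lo=[34, 37] (size 2, max 37) hi=[47] (size 1, min 47) -> median=37
Step 4: insert 6 -> lo=[6, 34] (size 2, max 34) hi=[37, 47] (size 2, min 37) -> median=35.5
Step 5: insert 45 -> lo=[6, 34, 37] (size 3, max 37) hi=[45, 47] (size 2, min 45) -> median=37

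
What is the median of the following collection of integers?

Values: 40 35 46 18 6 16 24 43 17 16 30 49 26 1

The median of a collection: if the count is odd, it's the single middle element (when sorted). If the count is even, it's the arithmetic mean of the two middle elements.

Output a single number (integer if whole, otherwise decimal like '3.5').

Answer: 25

Derivation:
Step 1: insert 40 -> lo=[40] (size 1, max 40) hi=[] (size 0) -> median=40
Step 2: insert 35 -> lo=[35] (size 1, max 35) hi=[40] (size 1, min 40) -> median=37.5
Step 3: insert 46 -> lo=[35, 40] (size 2, max 40) hi=[46] (size 1, min 46) -> median=40
Step 4: insert 18 -> lo=[18, 35] (size 2, max 35) hi=[40, 46] (size 2, min 40) -> median=37.5
Step 5: insert 6 -> lo=[6, 18, 35] (size 3, max 35) hi=[40, 46] (size 2, min 40) -> median=35
Step 6: insert 16 -> lo=[6, 16, 18] (size 3, max 18) hi=[35, 40, 46] (size 3, min 35) -> median=26.5
Step 7: insert 24 -> lo=[6, 16, 18, 24] (size 4, max 24) hi=[35, 40, 46] (size 3, min 35) -> median=24
Step 8: insert 43 -> lo=[6, 16, 18, 24] (size 4, max 24) hi=[35, 40, 43, 46] (size 4, min 35) -> median=29.5
Step 9: insert 17 -> lo=[6, 16, 17, 18, 24] (size 5, max 24) hi=[35, 40, 43, 46] (size 4, min 35) -> median=24
Step 10: insert 16 -> lo=[6, 16, 16, 17, 18] (size 5, max 18) hi=[24, 35, 40, 43, 46] (size 5, min 24) -> median=21
Step 11: insert 30 -> lo=[6, 16, 16, 17, 18, 24] (size 6, max 24) hi=[30, 35, 40, 43, 46] (size 5, min 30) -> median=24
Step 12: insert 49 -> lo=[6, 16, 16, 17, 18, 24] (size 6, max 24) hi=[30, 35, 40, 43, 46, 49] (size 6, min 30) -> median=27
Step 13: insert 26 -> lo=[6, 16, 16, 17, 18, 24, 26] (size 7, max 26) hi=[30, 35, 40, 43, 46, 49] (size 6, min 30) -> median=26
Step 14: insert 1 -> lo=[1, 6, 16, 16, 17, 18, 24] (size 7, max 24) hi=[26, 30, 35, 40, 43, 46, 49] (size 7, min 26) -> median=25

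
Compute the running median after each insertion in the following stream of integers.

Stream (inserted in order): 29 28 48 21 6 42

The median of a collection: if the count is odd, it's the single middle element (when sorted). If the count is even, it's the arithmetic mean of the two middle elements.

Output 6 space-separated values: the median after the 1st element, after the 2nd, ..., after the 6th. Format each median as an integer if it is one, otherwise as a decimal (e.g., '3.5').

Answer: 29 28.5 29 28.5 28 28.5

Derivation:
Step 1: insert 29 -> lo=[29] (size 1, max 29) hi=[] (size 0) -> median=29
Step 2: insert 28 -> lo=[28] (size 1, max 28) hi=[29] (size 1, min 29) -> median=28.5
Step 3: insert 48 -> lo=[28, 29] (size 2, max 29) hi=[48] (size 1, min 48) -> median=29
Step 4: insert 21 -> lo=[21, 28] (size 2, max 28) hi=[29, 48] (size 2, min 29) -> median=28.5
Step 5: insert 6 -> lo=[6, 21, 28] (size 3, max 28) hi=[29, 48] (size 2, min 29) -> median=28
Step 6: insert 42 -> lo=[6, 21, 28] (size 3, max 28) hi=[29, 42, 48] (size 3, min 29) -> median=28.5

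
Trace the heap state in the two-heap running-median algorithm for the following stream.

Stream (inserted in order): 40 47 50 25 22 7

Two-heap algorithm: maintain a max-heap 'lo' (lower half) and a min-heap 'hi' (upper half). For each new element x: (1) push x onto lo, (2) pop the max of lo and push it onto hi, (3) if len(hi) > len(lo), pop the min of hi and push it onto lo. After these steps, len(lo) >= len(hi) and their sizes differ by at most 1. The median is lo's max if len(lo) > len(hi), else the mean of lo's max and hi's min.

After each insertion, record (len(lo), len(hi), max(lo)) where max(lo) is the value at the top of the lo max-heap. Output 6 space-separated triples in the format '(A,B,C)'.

Answer: (1,0,40) (1,1,40) (2,1,47) (2,2,40) (3,2,40) (3,3,25)

Derivation:
Step 1: insert 40 -> lo=[40] hi=[] -> (len(lo)=1, len(hi)=0, max(lo)=40)
Step 2: insert 47 -> lo=[40] hi=[47] -> (len(lo)=1, len(hi)=1, max(lo)=40)
Step 3: insert 50 -> lo=[40, 47] hi=[50] -> (len(lo)=2, len(hi)=1, max(lo)=47)
Step 4: insert 25 -> lo=[25, 40] hi=[47, 50] -> (len(lo)=2, len(hi)=2, max(lo)=40)
Step 5: insert 22 -> lo=[22, 25, 40] hi=[47, 50] -> (len(lo)=3, len(hi)=2, max(lo)=40)
Step 6: insert 7 -> lo=[7, 22, 25] hi=[40, 47, 50] -> (len(lo)=3, len(hi)=3, max(lo)=25)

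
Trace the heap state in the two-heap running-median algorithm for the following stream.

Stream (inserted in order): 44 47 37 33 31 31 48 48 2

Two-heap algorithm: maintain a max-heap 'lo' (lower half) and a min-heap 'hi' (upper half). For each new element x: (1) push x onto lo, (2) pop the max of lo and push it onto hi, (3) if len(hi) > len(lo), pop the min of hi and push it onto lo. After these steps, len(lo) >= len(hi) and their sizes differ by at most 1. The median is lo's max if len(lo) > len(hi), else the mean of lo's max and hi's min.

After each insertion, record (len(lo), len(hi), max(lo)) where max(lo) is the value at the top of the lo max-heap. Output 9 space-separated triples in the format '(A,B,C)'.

Answer: (1,0,44) (1,1,44) (2,1,44) (2,2,37) (3,2,37) (3,3,33) (4,3,37) (4,4,37) (5,4,37)

Derivation:
Step 1: insert 44 -> lo=[44] hi=[] -> (len(lo)=1, len(hi)=0, max(lo)=44)
Step 2: insert 47 -> lo=[44] hi=[47] -> (len(lo)=1, len(hi)=1, max(lo)=44)
Step 3: insert 37 -> lo=[37, 44] hi=[47] -> (len(lo)=2, len(hi)=1, max(lo)=44)
Step 4: insert 33 -> lo=[33, 37] hi=[44, 47] -> (len(lo)=2, len(hi)=2, max(lo)=37)
Step 5: insert 31 -> lo=[31, 33, 37] hi=[44, 47] -> (len(lo)=3, len(hi)=2, max(lo)=37)
Step 6: insert 31 -> lo=[31, 31, 33] hi=[37, 44, 47] -> (len(lo)=3, len(hi)=3, max(lo)=33)
Step 7: insert 48 -> lo=[31, 31, 33, 37] hi=[44, 47, 48] -> (len(lo)=4, len(hi)=3, max(lo)=37)
Step 8: insert 48 -> lo=[31, 31, 33, 37] hi=[44, 47, 48, 48] -> (len(lo)=4, len(hi)=4, max(lo)=37)
Step 9: insert 2 -> lo=[2, 31, 31, 33, 37] hi=[44, 47, 48, 48] -> (len(lo)=5, len(hi)=4, max(lo)=37)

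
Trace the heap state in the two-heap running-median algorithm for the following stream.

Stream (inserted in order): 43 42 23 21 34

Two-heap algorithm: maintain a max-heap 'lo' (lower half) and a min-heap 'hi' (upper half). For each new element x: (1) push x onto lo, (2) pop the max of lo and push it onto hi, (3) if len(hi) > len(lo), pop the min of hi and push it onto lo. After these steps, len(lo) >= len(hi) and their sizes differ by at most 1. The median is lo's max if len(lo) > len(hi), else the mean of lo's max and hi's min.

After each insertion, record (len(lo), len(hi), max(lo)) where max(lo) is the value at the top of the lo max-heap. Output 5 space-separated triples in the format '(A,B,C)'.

Answer: (1,0,43) (1,1,42) (2,1,42) (2,2,23) (3,2,34)

Derivation:
Step 1: insert 43 -> lo=[43] hi=[] -> (len(lo)=1, len(hi)=0, max(lo)=43)
Step 2: insert 42 -> lo=[42] hi=[43] -> (len(lo)=1, len(hi)=1, max(lo)=42)
Step 3: insert 23 -> lo=[23, 42] hi=[43] -> (len(lo)=2, len(hi)=1, max(lo)=42)
Step 4: insert 21 -> lo=[21, 23] hi=[42, 43] -> (len(lo)=2, len(hi)=2, max(lo)=23)
Step 5: insert 34 -> lo=[21, 23, 34] hi=[42, 43] -> (len(lo)=3, len(hi)=2, max(lo)=34)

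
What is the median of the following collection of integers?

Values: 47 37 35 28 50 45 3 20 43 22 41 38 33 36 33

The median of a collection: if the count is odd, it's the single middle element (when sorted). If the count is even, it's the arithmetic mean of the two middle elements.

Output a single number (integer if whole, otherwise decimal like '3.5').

Answer: 36

Derivation:
Step 1: insert 47 -> lo=[47] (size 1, max 47) hi=[] (size 0) -> median=47
Step 2: insert 37 -> lo=[37] (size 1, max 37) hi=[47] (size 1, min 47) -> median=42
Step 3: insert 35 -> lo=[35, 37] (size 2, max 37) hi=[47] (size 1, min 47) -> median=37
Step 4: insert 28 -> lo=[28, 35] (size 2, max 35) hi=[37, 47] (size 2, min 37) -> median=36
Step 5: insert 50 -> lo=[28, 35, 37] (size 3, max 37) hi=[47, 50] (size 2, min 47) -> median=37
Step 6: insert 45 -> lo=[28, 35, 37] (size 3, max 37) hi=[45, 47, 50] (size 3, min 45) -> median=41
Step 7: insert 3 -> lo=[3, 28, 35, 37] (size 4, max 37) hi=[45, 47, 50] (size 3, min 45) -> median=37
Step 8: insert 20 -> lo=[3, 20, 28, 35] (size 4, max 35) hi=[37, 45, 47, 50] (size 4, min 37) -> median=36
Step 9: insert 43 -> lo=[3, 20, 28, 35, 37] (size 5, max 37) hi=[43, 45, 47, 50] (size 4, min 43) -> median=37
Step 10: insert 22 -> lo=[3, 20, 22, 28, 35] (size 5, max 35) hi=[37, 43, 45, 47, 50] (size 5, min 37) -> median=36
Step 11: insert 41 -> lo=[3, 20, 22, 28, 35, 37] (size 6, max 37) hi=[41, 43, 45, 47, 50] (size 5, min 41) -> median=37
Step 12: insert 38 -> lo=[3, 20, 22, 28, 35, 37] (size 6, max 37) hi=[38, 41, 43, 45, 47, 50] (size 6, min 38) -> median=37.5
Step 13: insert 33 -> lo=[3, 20, 22, 28, 33, 35, 37] (size 7, max 37) hi=[38, 41, 43, 45, 47, 50] (size 6, min 38) -> median=37
Step 14: insert 36 -> lo=[3, 20, 22, 28, 33, 35, 36] (size 7, max 36) hi=[37, 38, 41, 43, 45, 47, 50] (size 7, min 37) -> median=36.5
Step 15: insert 33 -> lo=[3, 20, 22, 28, 33, 33, 35, 36] (size 8, max 36) hi=[37, 38, 41, 43, 45, 47, 50] (size 7, min 37) -> median=36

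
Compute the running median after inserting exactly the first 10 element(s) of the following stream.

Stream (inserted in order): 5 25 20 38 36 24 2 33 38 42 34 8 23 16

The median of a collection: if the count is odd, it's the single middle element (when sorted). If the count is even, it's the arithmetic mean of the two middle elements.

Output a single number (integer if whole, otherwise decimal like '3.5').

Step 1: insert 5 -> lo=[5] (size 1, max 5) hi=[] (size 0) -> median=5
Step 2: insert 25 -> lo=[5] (size 1, max 5) hi=[25] (size 1, min 25) -> median=15
Step 3: insert 20 -> lo=[5, 20] (size 2, max 20) hi=[25] (size 1, min 25) -> median=20
Step 4: insert 38 -> lo=[5, 20] (size 2, max 20) hi=[25, 38] (size 2, min 25) -> median=22.5
Step 5: insert 36 -> lo=[5, 20, 25] (size 3, max 25) hi=[36, 38] (size 2, min 36) -> median=25
Step 6: insert 24 -> lo=[5, 20, 24] (size 3, max 24) hi=[25, 36, 38] (size 3, min 25) -> median=24.5
Step 7: insert 2 -> lo=[2, 5, 20, 24] (size 4, max 24) hi=[25, 36, 38] (size 3, min 25) -> median=24
Step 8: insert 33 -> lo=[2, 5, 20, 24] (size 4, max 24) hi=[25, 33, 36, 38] (size 4, min 25) -> median=24.5
Step 9: insert 38 -> lo=[2, 5, 20, 24, 25] (size 5, max 25) hi=[33, 36, 38, 38] (size 4, min 33) -> median=25
Step 10: insert 42 -> lo=[2, 5, 20, 24, 25] (size 5, max 25) hi=[33, 36, 38, 38, 42] (size 5, min 33) -> median=29

Answer: 29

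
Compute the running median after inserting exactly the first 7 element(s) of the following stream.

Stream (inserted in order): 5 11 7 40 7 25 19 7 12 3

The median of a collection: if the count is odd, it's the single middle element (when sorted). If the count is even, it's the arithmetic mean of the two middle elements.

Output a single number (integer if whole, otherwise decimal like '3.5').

Answer: 11

Derivation:
Step 1: insert 5 -> lo=[5] (size 1, max 5) hi=[] (size 0) -> median=5
Step 2: insert 11 -> lo=[5] (size 1, max 5) hi=[11] (size 1, min 11) -> median=8
Step 3: insert 7 -> lo=[5, 7] (size 2, max 7) hi=[11] (size 1, min 11) -> median=7
Step 4: insert 40 -> lo=[5, 7] (size 2, max 7) hi=[11, 40] (size 2, min 11) -> median=9
Step 5: insert 7 -> lo=[5, 7, 7] (size 3, max 7) hi=[11, 40] (size 2, min 11) -> median=7
Step 6: insert 25 -> lo=[5, 7, 7] (size 3, max 7) hi=[11, 25, 40] (size 3, min 11) -> median=9
Step 7: insert 19 -> lo=[5, 7, 7, 11] (size 4, max 11) hi=[19, 25, 40] (size 3, min 19) -> median=11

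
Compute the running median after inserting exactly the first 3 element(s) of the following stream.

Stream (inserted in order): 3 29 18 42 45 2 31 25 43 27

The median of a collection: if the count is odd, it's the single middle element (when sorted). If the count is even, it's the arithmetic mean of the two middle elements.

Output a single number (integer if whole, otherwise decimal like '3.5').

Answer: 18

Derivation:
Step 1: insert 3 -> lo=[3] (size 1, max 3) hi=[] (size 0) -> median=3
Step 2: insert 29 -> lo=[3] (size 1, max 3) hi=[29] (size 1, min 29) -> median=16
Step 3: insert 18 -> lo=[3, 18] (size 2, max 18) hi=[29] (size 1, min 29) -> median=18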